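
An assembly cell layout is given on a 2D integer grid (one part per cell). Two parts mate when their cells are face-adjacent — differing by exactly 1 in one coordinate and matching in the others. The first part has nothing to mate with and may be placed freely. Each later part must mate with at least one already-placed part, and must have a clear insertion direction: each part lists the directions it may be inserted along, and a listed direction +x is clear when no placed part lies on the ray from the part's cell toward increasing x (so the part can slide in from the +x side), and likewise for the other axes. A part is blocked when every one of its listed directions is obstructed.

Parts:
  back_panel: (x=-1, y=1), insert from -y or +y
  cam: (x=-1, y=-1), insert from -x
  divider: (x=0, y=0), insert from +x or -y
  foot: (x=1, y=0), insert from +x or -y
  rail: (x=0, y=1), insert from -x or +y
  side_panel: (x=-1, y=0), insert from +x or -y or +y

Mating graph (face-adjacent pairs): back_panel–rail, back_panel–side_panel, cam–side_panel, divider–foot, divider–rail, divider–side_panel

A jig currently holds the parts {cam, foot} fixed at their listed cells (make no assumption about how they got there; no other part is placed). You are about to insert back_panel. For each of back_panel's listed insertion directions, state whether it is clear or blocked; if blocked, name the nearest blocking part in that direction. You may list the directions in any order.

+y: clear; -y: blocked by cam

-y: nearest on ray is cam@(-1, -1) ⇒ blocked
+y: ray from back_panel(-1, 1) has no placed part ⇒ clear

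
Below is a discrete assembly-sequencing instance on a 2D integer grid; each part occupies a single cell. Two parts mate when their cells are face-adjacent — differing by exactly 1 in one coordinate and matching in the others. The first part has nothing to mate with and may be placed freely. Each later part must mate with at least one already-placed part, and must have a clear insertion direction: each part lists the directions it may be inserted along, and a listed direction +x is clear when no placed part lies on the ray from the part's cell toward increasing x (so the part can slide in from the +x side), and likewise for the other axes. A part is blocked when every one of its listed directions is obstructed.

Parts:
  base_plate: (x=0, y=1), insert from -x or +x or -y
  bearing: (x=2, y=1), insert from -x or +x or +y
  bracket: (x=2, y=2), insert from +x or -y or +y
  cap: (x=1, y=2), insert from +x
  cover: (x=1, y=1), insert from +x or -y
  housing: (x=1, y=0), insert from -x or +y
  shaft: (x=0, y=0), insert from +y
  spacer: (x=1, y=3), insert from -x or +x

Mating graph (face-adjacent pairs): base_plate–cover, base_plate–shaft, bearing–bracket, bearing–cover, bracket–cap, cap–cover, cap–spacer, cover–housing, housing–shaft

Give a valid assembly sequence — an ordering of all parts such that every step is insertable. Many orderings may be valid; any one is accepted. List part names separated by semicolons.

1. housing@(1, 0) [-x clear] — {housing}
2. shaft@(0, 0) [+y clear] — {housing, shaft}
3. base_plate@(0, 1) [-x clear] — {base_plate, housing, shaft}
4. cover@(1, 1) [+x clear] — {base_plate, cover, housing, shaft}
5. bearing@(2, 1) [+x clear] — {base_plate, bearing, cover, housing, shaft}
6. cap@(1, 2) [+x clear] — {base_plate, bearing, cap, cover, housing, shaft}
7. spacer@(1, 3) [-x clear] — {base_plate, bearing, cap, cover, housing, shaft, spacer}
8. bracket@(2, 2) [+x clear] — {base_plate, bearing, bracket, cap, cover, housing, shaft, spacer}

housing; shaft; base_plate; cover; bearing; cap; spacer; bracket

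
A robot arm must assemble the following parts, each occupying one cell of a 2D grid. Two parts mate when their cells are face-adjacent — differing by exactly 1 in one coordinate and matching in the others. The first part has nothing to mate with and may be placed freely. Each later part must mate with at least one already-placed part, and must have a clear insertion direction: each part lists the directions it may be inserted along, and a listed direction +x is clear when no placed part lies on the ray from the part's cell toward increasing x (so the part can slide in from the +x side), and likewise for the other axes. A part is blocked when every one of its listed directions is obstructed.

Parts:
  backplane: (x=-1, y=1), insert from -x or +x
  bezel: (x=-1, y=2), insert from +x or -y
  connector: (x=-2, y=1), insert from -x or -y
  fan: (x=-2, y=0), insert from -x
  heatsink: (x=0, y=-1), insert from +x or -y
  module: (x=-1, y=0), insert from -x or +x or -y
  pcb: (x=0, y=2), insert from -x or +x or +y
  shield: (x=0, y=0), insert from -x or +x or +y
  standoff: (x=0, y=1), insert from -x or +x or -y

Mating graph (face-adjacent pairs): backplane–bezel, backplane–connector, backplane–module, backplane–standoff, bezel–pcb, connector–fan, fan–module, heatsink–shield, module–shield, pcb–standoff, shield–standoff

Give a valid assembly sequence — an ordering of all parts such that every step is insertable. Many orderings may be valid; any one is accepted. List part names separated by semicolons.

heatsink; shield; standoff; backplane; bezel; pcb; connector; fan; module

1. heatsink@(0, -1) [+x clear] — {heatsink}
2. shield@(0, 0) [-x clear] — {heatsink, shield}
3. standoff@(0, 1) [-x clear] — {heatsink, shield, standoff}
4. backplane@(-1, 1) [-x clear] — {backplane, heatsink, shield, standoff}
5. bezel@(-1, 2) [+x clear] — {backplane, bezel, heatsink, shield, standoff}
6. pcb@(0, 2) [+x clear] — {backplane, bezel, heatsink, pcb, shield, standoff}
7. connector@(-2, 1) [-x clear] — {backplane, bezel, connector, heatsink, pcb, shield, standoff}
8. fan@(-2, 0) [-x clear] — {backplane, bezel, connector, fan, heatsink, pcb, shield, standoff}
9. module@(-1, 0) [-y clear] — {backplane, bezel, connector, fan, heatsink, module, pcb, shield, standoff}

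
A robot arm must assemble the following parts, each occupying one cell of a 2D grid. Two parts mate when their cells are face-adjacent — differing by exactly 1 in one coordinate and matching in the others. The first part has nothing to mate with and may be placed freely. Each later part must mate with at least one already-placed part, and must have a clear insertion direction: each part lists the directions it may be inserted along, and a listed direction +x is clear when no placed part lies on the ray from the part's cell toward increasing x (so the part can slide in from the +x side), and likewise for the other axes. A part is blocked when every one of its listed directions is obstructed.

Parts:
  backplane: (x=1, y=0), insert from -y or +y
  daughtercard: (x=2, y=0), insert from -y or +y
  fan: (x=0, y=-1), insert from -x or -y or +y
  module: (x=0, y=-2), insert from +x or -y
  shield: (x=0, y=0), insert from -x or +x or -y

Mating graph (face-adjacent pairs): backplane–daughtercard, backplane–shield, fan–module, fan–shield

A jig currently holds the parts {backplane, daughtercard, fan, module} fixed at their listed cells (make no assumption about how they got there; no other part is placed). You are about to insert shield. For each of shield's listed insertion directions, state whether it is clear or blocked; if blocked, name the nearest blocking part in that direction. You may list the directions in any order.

-x: ray from shield(0, 0) has no placed part ⇒ clear
+x: nearest on ray is backplane@(1, 0) ⇒ blocked
-y: nearest on ray is fan@(0, -1) ⇒ blocked

+x: blocked by backplane; -x: clear; -y: blocked by fan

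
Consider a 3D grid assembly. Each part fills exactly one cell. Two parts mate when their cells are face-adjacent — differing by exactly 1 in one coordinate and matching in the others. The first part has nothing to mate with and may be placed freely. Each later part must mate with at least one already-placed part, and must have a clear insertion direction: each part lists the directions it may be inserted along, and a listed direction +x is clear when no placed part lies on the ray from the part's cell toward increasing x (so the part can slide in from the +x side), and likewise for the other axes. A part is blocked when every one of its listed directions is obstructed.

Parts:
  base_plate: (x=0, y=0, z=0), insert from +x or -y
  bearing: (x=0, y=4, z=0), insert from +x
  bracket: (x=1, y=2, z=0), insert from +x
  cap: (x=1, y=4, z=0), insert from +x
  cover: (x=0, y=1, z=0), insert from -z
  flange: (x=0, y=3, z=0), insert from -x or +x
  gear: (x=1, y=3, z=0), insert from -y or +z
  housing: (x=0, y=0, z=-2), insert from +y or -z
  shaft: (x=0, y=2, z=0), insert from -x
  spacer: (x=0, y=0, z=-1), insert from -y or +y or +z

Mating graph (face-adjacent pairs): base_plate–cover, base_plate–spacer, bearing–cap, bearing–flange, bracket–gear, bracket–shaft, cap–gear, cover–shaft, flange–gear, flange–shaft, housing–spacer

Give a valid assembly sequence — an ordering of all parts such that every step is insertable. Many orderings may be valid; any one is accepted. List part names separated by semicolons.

1. gear@(1, 3, 0) [-y clear] — {gear}
2. bracket@(1, 2, 0) [+x clear] — {bracket, gear}
3. flange@(0, 3, 0) [-x clear] — {bracket, flange, gear}
4. shaft@(0, 2, 0) [-x clear] — {bracket, flange, gear, shaft}
5. cover@(0, 1, 0) [-z clear] — {bracket, cover, flange, gear, shaft}
6. base_plate@(0, 0, 0) [+x clear] — {base_plate, bracket, cover, flange, gear, shaft}
7. bearing@(0, 4, 0) [+x clear] — {base_plate, bearing, bracket, cover, flange, gear, shaft}
8. cap@(1, 4, 0) [+x clear] — {base_plate, bearing, bracket, cap, cover, flange, gear, shaft}
9. spacer@(0, 0, -1) [-y clear] — {base_plate, bearing, bracket, cap, cover, flange, gear, shaft, spacer}
10. housing@(0, 0, -2) [+y clear] — {base_plate, bearing, bracket, cap, cover, flange, gear, housing, shaft, spacer}

gear; bracket; flange; shaft; cover; base_plate; bearing; cap; spacer; housing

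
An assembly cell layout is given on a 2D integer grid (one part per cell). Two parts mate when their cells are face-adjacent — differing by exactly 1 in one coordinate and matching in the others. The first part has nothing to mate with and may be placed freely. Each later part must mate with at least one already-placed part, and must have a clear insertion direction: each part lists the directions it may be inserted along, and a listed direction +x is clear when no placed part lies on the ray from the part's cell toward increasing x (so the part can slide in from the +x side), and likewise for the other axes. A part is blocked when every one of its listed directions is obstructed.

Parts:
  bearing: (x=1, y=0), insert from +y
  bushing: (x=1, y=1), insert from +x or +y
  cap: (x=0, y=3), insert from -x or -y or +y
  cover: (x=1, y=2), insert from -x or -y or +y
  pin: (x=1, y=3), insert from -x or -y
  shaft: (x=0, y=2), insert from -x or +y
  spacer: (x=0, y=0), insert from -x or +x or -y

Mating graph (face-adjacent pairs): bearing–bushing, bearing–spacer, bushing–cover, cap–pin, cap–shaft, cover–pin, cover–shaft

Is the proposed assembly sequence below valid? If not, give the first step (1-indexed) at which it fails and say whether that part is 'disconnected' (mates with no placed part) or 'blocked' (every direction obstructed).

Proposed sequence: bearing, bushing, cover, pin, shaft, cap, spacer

Valid

1. bearing@(1, 0) [+y clear] — {bearing}
2. bushing@(1, 1) [+x clear] — {bearing, bushing}
3. cover@(1, 2) [-x clear] — {bearing, bushing, cover}
4. pin@(1, 3) [-x clear] — {bearing, bushing, cover, pin}
5. shaft@(0, 2) [-x clear] — {bearing, bushing, cover, pin, shaft}
6. cap@(0, 3) [-x clear] — {bearing, bushing, cap, cover, pin, shaft}
7. spacer@(0, 0) [-x clear] — {bearing, bushing, cap, cover, pin, shaft, spacer}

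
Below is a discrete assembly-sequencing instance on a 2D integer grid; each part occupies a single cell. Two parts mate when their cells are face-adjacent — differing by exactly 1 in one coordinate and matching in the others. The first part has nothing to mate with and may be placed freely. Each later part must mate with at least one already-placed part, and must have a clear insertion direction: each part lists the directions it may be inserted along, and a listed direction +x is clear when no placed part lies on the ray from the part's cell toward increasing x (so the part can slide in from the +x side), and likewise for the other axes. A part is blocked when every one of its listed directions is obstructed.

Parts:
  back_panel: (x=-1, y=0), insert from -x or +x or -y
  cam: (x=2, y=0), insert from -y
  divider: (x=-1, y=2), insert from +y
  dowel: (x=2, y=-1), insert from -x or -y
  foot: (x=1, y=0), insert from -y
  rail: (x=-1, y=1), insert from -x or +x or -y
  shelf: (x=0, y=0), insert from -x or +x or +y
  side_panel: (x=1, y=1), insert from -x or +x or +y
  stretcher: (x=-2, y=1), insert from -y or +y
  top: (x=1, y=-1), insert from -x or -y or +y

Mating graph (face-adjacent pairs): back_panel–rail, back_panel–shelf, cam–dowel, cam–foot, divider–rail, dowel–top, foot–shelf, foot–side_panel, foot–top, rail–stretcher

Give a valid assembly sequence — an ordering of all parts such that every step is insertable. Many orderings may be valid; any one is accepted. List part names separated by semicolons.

1. divider@(-1, 2) [+y clear] — {divider}
2. rail@(-1, 1) [-x clear] — {divider, rail}
3. stretcher@(-2, 1) [-y clear] — {divider, rail, stretcher}
4. back_panel@(-1, 0) [-x clear] — {back_panel, divider, rail, stretcher}
5. shelf@(0, 0) [+x clear] — {back_panel, divider, rail, shelf, stretcher}
6. foot@(1, 0) [-y clear] — {back_panel, divider, foot, rail, shelf, stretcher}
7. cam@(2, 0) [-y clear] — {back_panel, cam, divider, foot, rail, shelf, stretcher}
8. dowel@(2, -1) [-x clear] — {back_panel, cam, divider, dowel, foot, rail, shelf, stretcher}
9. top@(1, -1) [-x clear] — {back_panel, cam, divider, dowel, foot, rail, shelf, stretcher, top}
10. side_panel@(1, 1) [+x clear] — {back_panel, cam, divider, dowel, foot, rail, shelf, side_panel, stretcher, top}

divider; rail; stretcher; back_panel; shelf; foot; cam; dowel; top; side_panel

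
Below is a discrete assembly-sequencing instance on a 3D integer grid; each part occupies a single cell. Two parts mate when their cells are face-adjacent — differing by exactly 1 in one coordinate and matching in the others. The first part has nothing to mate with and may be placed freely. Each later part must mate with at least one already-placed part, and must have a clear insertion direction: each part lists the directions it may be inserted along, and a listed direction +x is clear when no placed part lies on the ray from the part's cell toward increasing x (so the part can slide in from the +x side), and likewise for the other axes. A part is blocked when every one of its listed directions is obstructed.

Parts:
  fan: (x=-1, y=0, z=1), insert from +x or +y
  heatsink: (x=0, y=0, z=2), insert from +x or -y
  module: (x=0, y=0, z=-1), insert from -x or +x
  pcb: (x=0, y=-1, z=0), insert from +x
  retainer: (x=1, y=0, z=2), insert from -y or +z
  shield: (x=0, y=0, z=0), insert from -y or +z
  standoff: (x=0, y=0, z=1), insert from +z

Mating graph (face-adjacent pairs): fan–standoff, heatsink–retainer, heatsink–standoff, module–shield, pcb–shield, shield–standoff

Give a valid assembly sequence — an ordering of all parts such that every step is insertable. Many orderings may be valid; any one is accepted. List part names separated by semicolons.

1. fan@(-1, 0, 1) [+x clear] — {fan}
2. standoff@(0, 0, 1) [+z clear] — {fan, standoff}
3. shield@(0, 0, 0) [-y clear] — {fan, shield, standoff}
4. heatsink@(0, 0, 2) [+x clear] — {fan, heatsink, shield, standoff}
5. retainer@(1, 0, 2) [-y clear] — {fan, heatsink, retainer, shield, standoff}
6. pcb@(0, -1, 0) [+x clear] — {fan, heatsink, pcb, retainer, shield, standoff}
7. module@(0, 0, -1) [-x clear] — {fan, heatsink, module, pcb, retainer, shield, standoff}

fan; standoff; shield; heatsink; retainer; pcb; module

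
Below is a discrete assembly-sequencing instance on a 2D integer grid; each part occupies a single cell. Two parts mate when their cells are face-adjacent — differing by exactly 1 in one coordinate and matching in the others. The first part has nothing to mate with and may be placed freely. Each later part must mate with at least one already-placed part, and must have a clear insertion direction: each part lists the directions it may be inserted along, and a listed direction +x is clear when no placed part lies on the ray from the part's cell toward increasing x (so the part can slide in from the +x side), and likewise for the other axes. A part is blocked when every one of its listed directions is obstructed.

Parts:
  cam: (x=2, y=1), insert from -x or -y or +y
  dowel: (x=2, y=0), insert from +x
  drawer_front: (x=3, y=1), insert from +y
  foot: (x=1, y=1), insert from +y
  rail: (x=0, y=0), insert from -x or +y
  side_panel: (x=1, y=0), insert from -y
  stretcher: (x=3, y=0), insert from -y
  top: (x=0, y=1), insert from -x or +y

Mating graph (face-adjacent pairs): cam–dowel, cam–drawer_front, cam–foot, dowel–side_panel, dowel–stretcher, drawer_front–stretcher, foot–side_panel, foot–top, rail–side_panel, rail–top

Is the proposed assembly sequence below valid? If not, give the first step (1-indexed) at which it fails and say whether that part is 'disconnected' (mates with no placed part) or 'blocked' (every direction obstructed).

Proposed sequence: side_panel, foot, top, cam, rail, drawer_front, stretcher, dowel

1. side_panel@(1, 0) [-y clear] — {side_panel}
2. foot@(1, 1) [+y clear] — {foot, side_panel}
3. top@(0, 1) [-x clear] — {foot, side_panel, top}
4. cam@(2, 1) [-y clear] — {cam, foot, side_panel, top}
5. rail@(0, 0) [-x clear] — {cam, foot, rail, side_panel, top}
6. drawer_front@(3, 1) [+y clear] — {cam, drawer_front, foot, rail, side_panel, top}
7. stretcher@(3, 0) [-y clear] — {cam, drawer_front, foot, rail, side_panel, stretcher, top}
8. dowel@(2, 0) — +x all obstructed ⇒ blocked

Invalid at step 8 (blocked)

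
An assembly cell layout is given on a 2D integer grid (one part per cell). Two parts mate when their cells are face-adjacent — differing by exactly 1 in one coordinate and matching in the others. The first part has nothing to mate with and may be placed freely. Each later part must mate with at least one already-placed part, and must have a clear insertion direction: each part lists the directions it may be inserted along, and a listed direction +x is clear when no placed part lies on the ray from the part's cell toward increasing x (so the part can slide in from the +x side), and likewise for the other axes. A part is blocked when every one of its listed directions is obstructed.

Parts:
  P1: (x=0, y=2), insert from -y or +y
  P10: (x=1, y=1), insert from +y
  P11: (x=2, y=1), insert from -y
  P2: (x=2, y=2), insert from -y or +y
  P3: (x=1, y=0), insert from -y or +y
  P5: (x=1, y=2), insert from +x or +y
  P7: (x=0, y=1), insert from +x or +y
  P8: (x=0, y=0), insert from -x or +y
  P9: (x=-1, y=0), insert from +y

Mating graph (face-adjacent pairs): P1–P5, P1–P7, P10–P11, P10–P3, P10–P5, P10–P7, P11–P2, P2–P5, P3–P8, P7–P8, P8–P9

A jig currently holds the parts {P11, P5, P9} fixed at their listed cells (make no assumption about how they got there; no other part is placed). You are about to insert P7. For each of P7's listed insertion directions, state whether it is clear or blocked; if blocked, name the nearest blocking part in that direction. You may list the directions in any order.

+x: nearest on ray is P11@(2, 1) ⇒ blocked
+y: ray from P7(0, 1) has no placed part ⇒ clear

+x: blocked by P11; +y: clear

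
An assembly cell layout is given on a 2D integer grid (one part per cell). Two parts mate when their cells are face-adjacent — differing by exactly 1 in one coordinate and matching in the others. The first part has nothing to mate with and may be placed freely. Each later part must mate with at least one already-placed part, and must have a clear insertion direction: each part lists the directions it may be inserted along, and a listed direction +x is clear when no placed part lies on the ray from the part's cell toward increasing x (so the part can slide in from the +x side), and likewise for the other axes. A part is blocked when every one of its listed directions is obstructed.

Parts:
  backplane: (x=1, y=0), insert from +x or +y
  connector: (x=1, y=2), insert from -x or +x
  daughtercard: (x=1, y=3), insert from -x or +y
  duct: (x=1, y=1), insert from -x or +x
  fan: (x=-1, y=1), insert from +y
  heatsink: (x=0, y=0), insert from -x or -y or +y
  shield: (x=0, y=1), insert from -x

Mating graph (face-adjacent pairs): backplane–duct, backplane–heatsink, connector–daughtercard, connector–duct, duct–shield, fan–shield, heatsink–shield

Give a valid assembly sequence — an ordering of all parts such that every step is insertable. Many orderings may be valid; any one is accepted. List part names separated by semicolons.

1. heatsink@(0, 0) [-x clear] — {heatsink}
2. shield@(0, 1) [-x clear] — {heatsink, shield}
3. duct@(1, 1) [+x clear] — {duct, heatsink, shield}
4. fan@(-1, 1) [+y clear] — {duct, fan, heatsink, shield}
5. connector@(1, 2) [-x clear] — {connector, duct, fan, heatsink, shield}
6. daughtercard@(1, 3) [-x clear] — {connector, daughtercard, duct, fan, heatsink, shield}
7. backplane@(1, 0) [+x clear] — {backplane, connector, daughtercard, duct, fan, heatsink, shield}

heatsink; shield; duct; fan; connector; daughtercard; backplane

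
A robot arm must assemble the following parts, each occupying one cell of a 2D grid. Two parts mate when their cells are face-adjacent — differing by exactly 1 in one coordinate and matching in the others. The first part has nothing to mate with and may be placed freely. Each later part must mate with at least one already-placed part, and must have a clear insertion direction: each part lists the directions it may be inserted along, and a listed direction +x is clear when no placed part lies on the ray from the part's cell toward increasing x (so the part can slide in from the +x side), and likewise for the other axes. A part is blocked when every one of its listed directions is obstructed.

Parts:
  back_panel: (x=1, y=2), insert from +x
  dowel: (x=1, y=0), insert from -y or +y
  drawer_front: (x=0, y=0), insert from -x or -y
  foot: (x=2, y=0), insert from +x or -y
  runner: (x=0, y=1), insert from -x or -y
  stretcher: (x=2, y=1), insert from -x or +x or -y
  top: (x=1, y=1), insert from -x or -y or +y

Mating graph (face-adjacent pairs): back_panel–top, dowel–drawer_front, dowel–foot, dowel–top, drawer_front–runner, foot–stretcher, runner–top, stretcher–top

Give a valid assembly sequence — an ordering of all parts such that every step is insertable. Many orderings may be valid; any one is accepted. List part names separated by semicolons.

1. drawer_front@(0, 0) [-x clear] — {drawer_front}
2. dowel@(1, 0) [-y clear] — {dowel, drawer_front}
3. foot@(2, 0) [+x clear] — {dowel, drawer_front, foot}
4. stretcher@(2, 1) [-x clear] — {dowel, drawer_front, foot, stretcher}
5. top@(1, 1) [-x clear] — {dowel, drawer_front, foot, stretcher, top}
6. back_panel@(1, 2) [+x clear] — {back_panel, dowel, drawer_front, foot, stretcher, top}
7. runner@(0, 1) [-x clear] — {back_panel, dowel, drawer_front, foot, runner, stretcher, top}

drawer_front; dowel; foot; stretcher; top; back_panel; runner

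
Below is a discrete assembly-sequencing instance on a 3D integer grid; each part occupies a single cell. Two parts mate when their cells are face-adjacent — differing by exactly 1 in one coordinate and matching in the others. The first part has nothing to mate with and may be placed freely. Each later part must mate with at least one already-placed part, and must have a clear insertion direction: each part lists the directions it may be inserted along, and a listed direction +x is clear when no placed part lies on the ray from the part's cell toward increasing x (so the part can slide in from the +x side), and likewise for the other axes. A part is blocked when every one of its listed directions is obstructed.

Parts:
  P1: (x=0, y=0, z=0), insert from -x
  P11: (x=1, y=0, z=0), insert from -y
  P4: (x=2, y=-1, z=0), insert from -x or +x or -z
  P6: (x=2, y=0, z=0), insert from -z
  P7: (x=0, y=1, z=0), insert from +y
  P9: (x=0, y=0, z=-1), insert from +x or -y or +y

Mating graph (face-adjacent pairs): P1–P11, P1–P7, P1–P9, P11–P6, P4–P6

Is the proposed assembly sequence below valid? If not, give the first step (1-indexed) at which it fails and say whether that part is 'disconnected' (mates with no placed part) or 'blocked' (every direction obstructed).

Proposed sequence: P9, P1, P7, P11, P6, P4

1. P9@(0, 0, -1) [+x clear] — {P9}
2. P1@(0, 0, 0) [-x clear] — {P1, P9}
3. P7@(0, 1, 0) [+y clear] — {P1, P7, P9}
4. P11@(1, 0, 0) [-y clear] — {P1, P11, P7, P9}
5. P6@(2, 0, 0) [-z clear] — {P1, P11, P6, P7, P9}
6. P4@(2, -1, 0) [-x clear] — {P1, P11, P4, P6, P7, P9}

Valid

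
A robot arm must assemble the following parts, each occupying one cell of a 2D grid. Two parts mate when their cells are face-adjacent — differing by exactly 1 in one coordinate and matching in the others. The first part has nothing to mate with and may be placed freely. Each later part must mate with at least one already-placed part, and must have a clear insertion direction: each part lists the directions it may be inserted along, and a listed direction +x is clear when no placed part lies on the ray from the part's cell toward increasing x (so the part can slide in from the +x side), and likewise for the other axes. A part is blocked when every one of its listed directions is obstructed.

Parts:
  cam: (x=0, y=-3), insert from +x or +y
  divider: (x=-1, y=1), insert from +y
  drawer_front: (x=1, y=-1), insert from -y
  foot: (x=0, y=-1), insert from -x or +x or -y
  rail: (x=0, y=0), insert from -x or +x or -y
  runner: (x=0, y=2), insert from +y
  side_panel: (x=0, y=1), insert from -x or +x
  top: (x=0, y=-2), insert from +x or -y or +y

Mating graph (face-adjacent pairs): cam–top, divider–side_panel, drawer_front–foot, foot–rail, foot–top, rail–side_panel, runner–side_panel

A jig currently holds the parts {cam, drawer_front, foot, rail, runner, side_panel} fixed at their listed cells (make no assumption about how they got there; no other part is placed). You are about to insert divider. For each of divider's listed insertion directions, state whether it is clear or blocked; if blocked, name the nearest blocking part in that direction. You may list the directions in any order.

+y: clear

+y: ray from divider(-1, 1) has no placed part ⇒ clear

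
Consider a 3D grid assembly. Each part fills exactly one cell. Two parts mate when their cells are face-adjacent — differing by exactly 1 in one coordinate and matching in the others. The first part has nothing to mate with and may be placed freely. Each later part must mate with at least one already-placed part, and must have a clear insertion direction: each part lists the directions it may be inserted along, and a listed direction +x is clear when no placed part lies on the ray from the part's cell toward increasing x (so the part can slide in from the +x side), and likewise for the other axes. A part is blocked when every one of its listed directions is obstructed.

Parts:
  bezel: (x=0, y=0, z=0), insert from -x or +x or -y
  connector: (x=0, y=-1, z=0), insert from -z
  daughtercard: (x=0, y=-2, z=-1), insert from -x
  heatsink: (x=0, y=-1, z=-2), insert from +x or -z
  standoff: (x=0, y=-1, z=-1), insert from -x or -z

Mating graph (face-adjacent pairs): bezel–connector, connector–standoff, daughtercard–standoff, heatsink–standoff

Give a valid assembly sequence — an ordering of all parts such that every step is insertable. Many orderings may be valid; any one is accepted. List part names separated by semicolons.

connector; bezel; standoff; heatsink; daughtercard

1. connector@(0, -1, 0) [-z clear] — {connector}
2. bezel@(0, 0, 0) [-x clear] — {bezel, connector}
3. standoff@(0, -1, -1) [-x clear] — {bezel, connector, standoff}
4. heatsink@(0, -1, -2) [+x clear] — {bezel, connector, heatsink, standoff}
5. daughtercard@(0, -2, -1) [-x clear] — {bezel, connector, daughtercard, heatsink, standoff}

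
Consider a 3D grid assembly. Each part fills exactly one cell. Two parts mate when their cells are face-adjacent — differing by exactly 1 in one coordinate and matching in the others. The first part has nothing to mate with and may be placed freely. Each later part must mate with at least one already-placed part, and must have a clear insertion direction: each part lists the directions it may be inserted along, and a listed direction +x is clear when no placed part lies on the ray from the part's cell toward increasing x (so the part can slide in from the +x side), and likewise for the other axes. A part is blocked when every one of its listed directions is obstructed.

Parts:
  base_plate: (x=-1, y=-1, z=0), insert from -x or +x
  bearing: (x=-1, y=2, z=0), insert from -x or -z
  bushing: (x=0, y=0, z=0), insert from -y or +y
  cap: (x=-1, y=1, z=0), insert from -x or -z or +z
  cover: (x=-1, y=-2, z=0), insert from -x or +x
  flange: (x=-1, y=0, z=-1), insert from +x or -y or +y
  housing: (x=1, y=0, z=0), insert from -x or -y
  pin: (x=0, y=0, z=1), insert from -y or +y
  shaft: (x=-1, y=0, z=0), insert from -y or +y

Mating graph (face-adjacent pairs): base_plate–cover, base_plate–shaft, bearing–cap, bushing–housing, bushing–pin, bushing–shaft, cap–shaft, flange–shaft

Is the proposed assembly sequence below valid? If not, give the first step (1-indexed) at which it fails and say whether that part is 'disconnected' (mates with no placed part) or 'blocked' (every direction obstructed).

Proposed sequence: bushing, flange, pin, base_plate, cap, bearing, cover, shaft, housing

Invalid at step 2 (disconnected)

1. bushing@(0, 0, 0) [-y clear] — {bushing}
2. flange@(-1, 0, -1) — no placed neighbour ⇒ disconnected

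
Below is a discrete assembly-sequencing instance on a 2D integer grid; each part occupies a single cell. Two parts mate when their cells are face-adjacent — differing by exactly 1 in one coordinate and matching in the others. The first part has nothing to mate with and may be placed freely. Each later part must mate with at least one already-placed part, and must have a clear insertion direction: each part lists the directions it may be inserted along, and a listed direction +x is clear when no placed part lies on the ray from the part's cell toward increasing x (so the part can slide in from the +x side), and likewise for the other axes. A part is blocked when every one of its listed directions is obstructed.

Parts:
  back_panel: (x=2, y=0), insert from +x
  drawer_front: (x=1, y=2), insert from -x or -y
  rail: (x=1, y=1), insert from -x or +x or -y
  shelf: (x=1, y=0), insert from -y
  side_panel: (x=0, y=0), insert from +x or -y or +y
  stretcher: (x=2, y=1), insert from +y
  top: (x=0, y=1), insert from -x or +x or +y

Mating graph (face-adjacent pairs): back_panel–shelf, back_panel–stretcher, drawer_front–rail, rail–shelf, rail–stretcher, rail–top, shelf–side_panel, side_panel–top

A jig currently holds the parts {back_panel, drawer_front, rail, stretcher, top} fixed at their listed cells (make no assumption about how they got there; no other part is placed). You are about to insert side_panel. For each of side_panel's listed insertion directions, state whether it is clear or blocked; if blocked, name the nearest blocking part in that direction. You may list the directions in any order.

+x: blocked by back_panel; +y: blocked by top; -y: clear

+x: nearest on ray is back_panel@(2, 0) ⇒ blocked
-y: ray from side_panel(0, 0) has no placed part ⇒ clear
+y: nearest on ray is top@(0, 1) ⇒ blocked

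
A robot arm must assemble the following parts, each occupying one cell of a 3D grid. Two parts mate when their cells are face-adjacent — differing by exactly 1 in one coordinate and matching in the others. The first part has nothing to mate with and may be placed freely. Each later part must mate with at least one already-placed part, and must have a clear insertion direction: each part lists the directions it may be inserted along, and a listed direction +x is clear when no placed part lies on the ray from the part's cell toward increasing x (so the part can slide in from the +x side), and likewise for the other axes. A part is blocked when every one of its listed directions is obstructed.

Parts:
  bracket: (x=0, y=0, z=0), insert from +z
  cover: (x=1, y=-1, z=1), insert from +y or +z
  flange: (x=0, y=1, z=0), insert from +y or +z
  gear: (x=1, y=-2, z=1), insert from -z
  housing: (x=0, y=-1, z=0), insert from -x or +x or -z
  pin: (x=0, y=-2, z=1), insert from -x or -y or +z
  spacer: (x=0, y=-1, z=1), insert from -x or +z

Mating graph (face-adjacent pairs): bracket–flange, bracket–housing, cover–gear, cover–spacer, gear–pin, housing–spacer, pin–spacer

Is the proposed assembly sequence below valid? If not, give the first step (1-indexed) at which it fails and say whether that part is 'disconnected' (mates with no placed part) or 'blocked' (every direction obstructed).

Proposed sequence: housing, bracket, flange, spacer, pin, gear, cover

1. housing@(0, -1, 0) [-x clear] — {housing}
2. bracket@(0, 0, 0) [+z clear] — {bracket, housing}
3. flange@(0, 1, 0) [+y clear] — {bracket, flange, housing}
4. spacer@(0, -1, 1) [-x clear] — {bracket, flange, housing, spacer}
5. pin@(0, -2, 1) [-x clear] — {bracket, flange, housing, pin, spacer}
6. gear@(1, -2, 1) [-z clear] — {bracket, flange, gear, housing, pin, spacer}
7. cover@(1, -1, 1) [+y clear] — {bracket, cover, flange, gear, housing, pin, spacer}

Valid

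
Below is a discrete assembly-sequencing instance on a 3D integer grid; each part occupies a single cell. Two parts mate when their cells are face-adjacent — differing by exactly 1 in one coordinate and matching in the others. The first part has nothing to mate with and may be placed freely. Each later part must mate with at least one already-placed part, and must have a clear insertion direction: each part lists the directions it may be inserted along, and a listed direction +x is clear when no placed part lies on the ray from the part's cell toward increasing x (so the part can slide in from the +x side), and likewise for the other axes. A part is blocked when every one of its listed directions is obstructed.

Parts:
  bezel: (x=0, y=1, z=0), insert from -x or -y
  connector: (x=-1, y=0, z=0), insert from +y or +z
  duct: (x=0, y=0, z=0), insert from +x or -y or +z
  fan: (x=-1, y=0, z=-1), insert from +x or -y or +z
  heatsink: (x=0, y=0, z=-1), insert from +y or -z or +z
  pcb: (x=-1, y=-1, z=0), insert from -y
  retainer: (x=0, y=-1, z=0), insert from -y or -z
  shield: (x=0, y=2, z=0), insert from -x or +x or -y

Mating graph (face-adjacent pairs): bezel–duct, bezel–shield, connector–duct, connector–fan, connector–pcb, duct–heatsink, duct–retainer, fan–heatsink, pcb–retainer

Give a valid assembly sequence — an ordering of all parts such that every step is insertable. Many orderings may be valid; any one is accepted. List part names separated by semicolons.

shield; bezel; duct; heatsink; fan; retainer; pcb; connector

1. shield@(0, 2, 0) [-x clear] — {shield}
2. bezel@(0, 1, 0) [-x clear] — {bezel, shield}
3. duct@(0, 0, 0) [+x clear] — {bezel, duct, shield}
4. heatsink@(0, 0, -1) [+y clear] — {bezel, duct, heatsink, shield}
5. fan@(-1, 0, -1) [-y clear] — {bezel, duct, fan, heatsink, shield}
6. retainer@(0, -1, 0) [-y clear] — {bezel, duct, fan, heatsink, retainer, shield}
7. pcb@(-1, -1, 0) [-y clear] — {bezel, duct, fan, heatsink, pcb, retainer, shield}
8. connector@(-1, 0, 0) [+y clear] — {bezel, connector, duct, fan, heatsink, pcb, retainer, shield}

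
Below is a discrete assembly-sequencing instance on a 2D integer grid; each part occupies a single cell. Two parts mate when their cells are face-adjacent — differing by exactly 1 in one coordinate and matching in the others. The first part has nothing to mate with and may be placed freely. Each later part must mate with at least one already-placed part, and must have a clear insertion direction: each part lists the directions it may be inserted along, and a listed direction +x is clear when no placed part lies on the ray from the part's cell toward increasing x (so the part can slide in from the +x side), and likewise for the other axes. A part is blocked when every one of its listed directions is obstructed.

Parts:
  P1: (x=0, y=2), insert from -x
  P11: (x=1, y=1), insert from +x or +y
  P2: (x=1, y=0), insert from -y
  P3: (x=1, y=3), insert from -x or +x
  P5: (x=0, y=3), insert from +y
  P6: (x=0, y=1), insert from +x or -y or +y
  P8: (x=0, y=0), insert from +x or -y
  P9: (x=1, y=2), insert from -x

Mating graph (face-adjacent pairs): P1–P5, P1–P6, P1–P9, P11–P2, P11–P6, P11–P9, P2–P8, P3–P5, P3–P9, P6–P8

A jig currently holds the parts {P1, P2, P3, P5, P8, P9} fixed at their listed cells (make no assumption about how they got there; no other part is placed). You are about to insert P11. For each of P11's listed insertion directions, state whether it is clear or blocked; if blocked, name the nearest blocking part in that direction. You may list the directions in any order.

+x: clear; +y: blocked by P9

+x: ray from P11(1, 1) has no placed part ⇒ clear
+y: nearest on ray is P9@(1, 2) ⇒ blocked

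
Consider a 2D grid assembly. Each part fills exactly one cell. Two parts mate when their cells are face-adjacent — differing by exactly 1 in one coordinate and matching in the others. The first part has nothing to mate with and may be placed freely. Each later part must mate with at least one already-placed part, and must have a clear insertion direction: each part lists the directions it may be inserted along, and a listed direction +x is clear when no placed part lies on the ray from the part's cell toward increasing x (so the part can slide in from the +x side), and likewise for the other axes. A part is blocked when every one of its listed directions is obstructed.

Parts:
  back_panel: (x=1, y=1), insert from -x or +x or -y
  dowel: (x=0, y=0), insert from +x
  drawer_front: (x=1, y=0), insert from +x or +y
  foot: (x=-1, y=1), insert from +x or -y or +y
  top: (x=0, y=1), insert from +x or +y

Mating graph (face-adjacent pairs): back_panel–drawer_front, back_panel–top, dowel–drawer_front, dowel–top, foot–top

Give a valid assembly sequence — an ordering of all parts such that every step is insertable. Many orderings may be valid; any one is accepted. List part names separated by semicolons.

back_panel; top; foot; dowel; drawer_front

1. back_panel@(1, 1) [-x clear] — {back_panel}
2. top@(0, 1) [+y clear] — {back_panel, top}
3. foot@(-1, 1) [-y clear] — {back_panel, foot, top}
4. dowel@(0, 0) [+x clear] — {back_panel, dowel, foot, top}
5. drawer_front@(1, 0) [+x clear] — {back_panel, dowel, drawer_front, foot, top}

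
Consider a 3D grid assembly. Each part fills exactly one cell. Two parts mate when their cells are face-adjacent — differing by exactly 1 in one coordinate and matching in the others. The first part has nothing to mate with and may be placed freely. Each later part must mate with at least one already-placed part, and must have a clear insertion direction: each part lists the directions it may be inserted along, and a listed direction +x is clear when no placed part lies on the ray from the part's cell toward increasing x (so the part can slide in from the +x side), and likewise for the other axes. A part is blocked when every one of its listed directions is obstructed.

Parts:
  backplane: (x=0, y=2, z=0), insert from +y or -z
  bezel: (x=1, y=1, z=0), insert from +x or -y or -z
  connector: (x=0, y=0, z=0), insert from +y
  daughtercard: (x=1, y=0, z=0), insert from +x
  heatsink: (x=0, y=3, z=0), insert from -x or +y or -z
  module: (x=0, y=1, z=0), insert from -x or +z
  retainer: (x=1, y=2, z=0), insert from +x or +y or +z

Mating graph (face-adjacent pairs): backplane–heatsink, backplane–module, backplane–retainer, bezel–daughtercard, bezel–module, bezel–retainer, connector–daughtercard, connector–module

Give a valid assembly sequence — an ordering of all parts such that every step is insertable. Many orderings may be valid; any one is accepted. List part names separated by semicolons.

1. retainer@(1, 2, 0) [+x clear] — {retainer}
2. bezel@(1, 1, 0) [+x clear] — {bezel, retainer}
3. daughtercard@(1, 0, 0) [+x clear] — {bezel, daughtercard, retainer}
4. connector@(0, 0, 0) [+y clear] — {bezel, connector, daughtercard, retainer}
5. backplane@(0, 2, 0) [+y clear] — {backplane, bezel, connector, daughtercard, retainer}
6. heatsink@(0, 3, 0) [-x clear] — {backplane, bezel, connector, daughtercard, heatsink, retainer}
7. module@(0, 1, 0) [-x clear] — {backplane, bezel, connector, daughtercard, heatsink, module, retainer}

retainer; bezel; daughtercard; connector; backplane; heatsink; module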